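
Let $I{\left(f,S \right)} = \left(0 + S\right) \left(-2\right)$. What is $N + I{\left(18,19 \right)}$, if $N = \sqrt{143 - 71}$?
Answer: $-38 + 6 \sqrt{2} \approx -29.515$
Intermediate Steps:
$I{\left(f,S \right)} = - 2 S$ ($I{\left(f,S \right)} = S \left(-2\right) = - 2 S$)
$N = 6 \sqrt{2}$ ($N = \sqrt{72} = 6 \sqrt{2} \approx 8.4853$)
$N + I{\left(18,19 \right)} = 6 \sqrt{2} - 38 = -38 + 6 \sqrt{2}$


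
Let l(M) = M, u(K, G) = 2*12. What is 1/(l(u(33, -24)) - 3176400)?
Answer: -1/3176376 ≈ -3.1482e-7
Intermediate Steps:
u(K, G) = 24
1/(l(u(33, -24)) - 3176400) = 1/(24 - 3176400) = 1/(-3176376) = -1/3176376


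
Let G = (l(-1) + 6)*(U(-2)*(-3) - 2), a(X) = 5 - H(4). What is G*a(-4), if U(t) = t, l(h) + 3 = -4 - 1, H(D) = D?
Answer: -8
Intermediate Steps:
l(h) = -8 (l(h) = -3 + (-4 - 1) = -3 - 5 = -8)
a(X) = 1 (a(X) = 5 - 1*4 = 5 - 4 = 1)
G = -8 (G = (-8 + 6)*(-2*(-3) - 2) = -2*(6 - 2) = -2*4 = -8)
G*a(-4) = -8*1 = -8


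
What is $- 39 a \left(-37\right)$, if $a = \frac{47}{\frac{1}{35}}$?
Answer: $2373735$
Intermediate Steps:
$a = 1645$ ($a = 47 \frac{1}{\frac{1}{35}} = 47 \cdot 35 = 1645$)
$- 39 a \left(-37\right) = \left(-39\right) 1645 \left(-37\right) = \left(-64155\right) \left(-37\right) = 2373735$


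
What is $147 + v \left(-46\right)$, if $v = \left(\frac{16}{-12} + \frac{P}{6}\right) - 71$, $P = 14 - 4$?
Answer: $\frac{10193}{3} \approx 3397.7$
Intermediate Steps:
$P = 10$ ($P = 14 - 4 = 10$)
$v = - \frac{212}{3}$ ($v = \left(\frac{16}{-12} + \frac{10}{6}\right) - 71 = \left(16 \left(- \frac{1}{12}\right) + 10 \cdot \frac{1}{6}\right) - 71 = \left(- \frac{4}{3} + \frac{5}{3}\right) - 71 = \frac{1}{3} - 71 = - \frac{212}{3} \approx -70.667$)
$147 + v \left(-46\right) = 147 - - \frac{9752}{3} = 147 + \frac{9752}{3} = \frac{10193}{3}$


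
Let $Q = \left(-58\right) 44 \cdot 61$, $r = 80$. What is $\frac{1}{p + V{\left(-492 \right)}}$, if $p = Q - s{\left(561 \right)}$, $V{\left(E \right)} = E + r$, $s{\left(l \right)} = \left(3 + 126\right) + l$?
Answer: $- \frac{1}{156774} \approx -6.3786 \cdot 10^{-6}$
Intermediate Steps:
$Q = -155672$ ($Q = \left(-2552\right) 61 = -155672$)
$s{\left(l \right)} = 129 + l$
$V{\left(E \right)} = 80 + E$ ($V{\left(E \right)} = E + 80 = 80 + E$)
$p = -156362$ ($p = -155672 - \left(129 + 561\right) = -155672 - 690 = -156362$)
$\frac{1}{p + V{\left(-492 \right)}} = \frac{1}{-156362 + \left(80 - 492\right)} = \frac{1}{-156362 - 412} = \frac{1}{-156774} = - \frac{1}{156774}$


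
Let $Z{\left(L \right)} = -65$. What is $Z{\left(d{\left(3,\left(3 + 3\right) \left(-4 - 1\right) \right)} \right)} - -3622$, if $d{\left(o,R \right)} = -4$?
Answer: $3557$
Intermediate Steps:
$Z{\left(d{\left(3,\left(3 + 3\right) \left(-4 - 1\right) \right)} \right)} - -3622 = -65 - -3622 = -65 + 3622 = 3557$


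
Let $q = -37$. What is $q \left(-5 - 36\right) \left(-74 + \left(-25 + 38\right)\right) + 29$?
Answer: $-92508$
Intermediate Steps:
$q \left(-5 - 36\right) \left(-74 + \left(-25 + 38\right)\right) + 29 = - 37 \left(-5 - 36\right) \left(-74 + \left(-25 + 38\right)\right) + 29 = - 37 \left(- 41 \left(-74 + 13\right)\right) + 29 = - 37 \left(\left(-41\right) \left(-61\right)\right) + 29 = \left(-37\right) 2501 + 29 = -92537 + 29 = -92508$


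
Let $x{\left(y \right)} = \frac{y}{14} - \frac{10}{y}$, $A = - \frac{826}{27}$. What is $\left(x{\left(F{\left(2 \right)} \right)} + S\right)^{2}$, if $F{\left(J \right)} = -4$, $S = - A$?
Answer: $\frac{153784801}{142884} \approx 1076.3$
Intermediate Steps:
$A = - \frac{826}{27}$ ($A = \left(-826\right) \frac{1}{27} = - \frac{826}{27} \approx -30.593$)
$S = \frac{826}{27}$ ($S = \left(-1\right) \left(- \frac{826}{27}\right) = \frac{826}{27} \approx 30.593$)
$x{\left(y \right)} = - \frac{10}{y} + \frac{y}{14}$ ($x{\left(y \right)} = y \frac{1}{14} - \frac{10}{y} = \frac{y}{14} - \frac{10}{y} = - \frac{10}{y} + \frac{y}{14}$)
$\left(x{\left(F{\left(2 \right)} \right)} + S\right)^{2} = \left(\left(- \frac{10}{-4} + \frac{1}{14} \left(-4\right)\right) + \frac{826}{27}\right)^{2} = \left(\left(\left(-10\right) \left(- \frac{1}{4}\right) - \frac{2}{7}\right) + \frac{826}{27}\right)^{2} = \left(\left(\frac{5}{2} - \frac{2}{7}\right) + \frac{826}{27}\right)^{2} = \left(\frac{31}{14} + \frac{826}{27}\right)^{2} = \left(\frac{12401}{378}\right)^{2} = \frac{153784801}{142884}$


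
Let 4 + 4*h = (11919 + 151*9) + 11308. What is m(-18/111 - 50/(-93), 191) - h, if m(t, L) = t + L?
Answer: -40976285/6882 ≈ -5954.1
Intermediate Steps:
m(t, L) = L + t
h = 12291/2 (h = -1 + ((11919 + 151*9) + 11308)/4 = -1 + ((11919 + 1359) + 11308)/4 = -1 + (13278 + 11308)/4 = -1 + (1/4)*24586 = -1 + 12293/2 = 12291/2 ≈ 6145.5)
m(-18/111 - 50/(-93), 191) - h = (191 + (-18/111 - 50/(-93))) - 1*12291/2 = (191 + (-18*1/111 - 50*(-1/93))) - 12291/2 = (191 + (-6/37 + 50/93)) - 12291/2 = (191 + 1292/3441) - 12291/2 = 658523/3441 - 12291/2 = -40976285/6882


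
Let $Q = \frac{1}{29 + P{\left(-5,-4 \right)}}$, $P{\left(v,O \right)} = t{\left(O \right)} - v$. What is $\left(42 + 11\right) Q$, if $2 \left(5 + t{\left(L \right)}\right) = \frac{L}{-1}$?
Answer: $\frac{53}{31} \approx 1.7097$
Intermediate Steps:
$t{\left(L \right)} = -5 - \frac{L}{2}$ ($t{\left(L \right)} = -5 + \frac{L \frac{1}{-1}}{2} = -5 + \frac{L \left(-1\right)}{2} = -5 + \frac{\left(-1\right) L}{2} = -5 - \frac{L}{2}$)
$P{\left(v,O \right)} = -5 - v - \frac{O}{2}$ ($P{\left(v,O \right)} = \left(-5 - \frac{O}{2}\right) - v = -5 - v - \frac{O}{2}$)
$Q = \frac{1}{31}$ ($Q = \frac{1}{29 - -2} = \frac{1}{29 + \left(-5 + 5 + 2\right)} = \frac{1}{29 + 2} = \frac{1}{31} \approx 0.032258$)
$\left(42 + 11\right) Q = \left(42 + 11\right) \frac{1}{31} = 53 \cdot \frac{1}{31} = \frac{53}{31}$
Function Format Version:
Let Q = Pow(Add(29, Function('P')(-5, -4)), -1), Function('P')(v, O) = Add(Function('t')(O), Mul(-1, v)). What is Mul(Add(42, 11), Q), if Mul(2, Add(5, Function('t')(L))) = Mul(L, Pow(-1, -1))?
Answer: Rational(53, 31) ≈ 1.7097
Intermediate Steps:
Function('t')(L) = Add(-5, Mul(Rational(-1, 2), L)) (Function('t')(L) = Add(-5, Mul(Rational(1, 2), Mul(L, Pow(-1, -1)))) = Add(-5, Mul(Rational(1, 2), Mul(L, -1))) = Add(-5, Mul(Rational(1, 2), Mul(-1, L))) = Add(-5, Mul(Rational(-1, 2), L)))
Function('P')(v, O) = Add(-5, Mul(-1, v), Mul(Rational(-1, 2), O)) (Function('P')(v, O) = Add(Add(-5, Mul(Rational(-1, 2), O)), Mul(-1, v)) = Add(-5, Mul(-1, v), Mul(Rational(-1, 2), O)))
Q = Rational(1, 31) (Q = Pow(Add(29, Add(-5, Mul(-1, -5), Mul(Rational(-1, 2), -4))), -1) = Pow(Add(29, Add(-5, 5, 2)), -1) = Pow(Add(29, 2), -1) = Pow(31, -1) = Rational(1, 31) ≈ 0.032258)
Mul(Add(42, 11), Q) = Mul(Add(42, 11), Rational(1, 31)) = Mul(53, Rational(1, 31)) = Rational(53, 31)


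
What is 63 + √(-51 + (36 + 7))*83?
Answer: 63 + 166*I*√2 ≈ 63.0 + 234.76*I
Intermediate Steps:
63 + √(-51 + (36 + 7))*83 = 63 + √(-51 + 43)*83 = 63 + √(-8)*83 = 63 + (2*I*√2)*83 = 63 + 166*I*√2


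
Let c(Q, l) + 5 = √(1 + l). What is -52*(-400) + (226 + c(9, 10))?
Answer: 21021 + √11 ≈ 21024.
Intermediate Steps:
c(Q, l) = -5 + √(1 + l)
-52*(-400) + (226 + c(9, 10)) = -52*(-400) + (226 + (-5 + √(1 + 10))) = 20800 + (226 + (-5 + √11)) = 20800 + (221 + √11) = 21021 + √11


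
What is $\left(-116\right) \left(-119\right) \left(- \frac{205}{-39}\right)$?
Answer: $\frac{2829820}{39} \approx 72560.0$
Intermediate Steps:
$\left(-116\right) \left(-119\right) \left(- \frac{205}{-39}\right) = 13804 \left(\left(-205\right) \left(- \frac{1}{39}\right)\right) = 13804 \cdot \frac{205}{39} = \frac{2829820}{39}$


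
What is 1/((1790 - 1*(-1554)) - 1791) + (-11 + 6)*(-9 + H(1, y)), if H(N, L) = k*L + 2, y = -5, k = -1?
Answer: 15531/1553 ≈ 10.001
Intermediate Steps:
H(N, L) = 2 - L (H(N, L) = -L + 2 = 2 - L)
1/((1790 - 1*(-1554)) - 1791) + (-11 + 6)*(-9 + H(1, y)) = 1/((1790 - 1*(-1554)) - 1791) + (-11 + 6)*(-9 + (2 - 1*(-5))) = 1/((1790 + 1554) - 1791) - 5*(-9 + (2 + 5)) = 1/(3344 - 1791) - 5*(-9 + 7) = 1/1553 - 5*(-2) = 1/1553 + 10 = 15531/1553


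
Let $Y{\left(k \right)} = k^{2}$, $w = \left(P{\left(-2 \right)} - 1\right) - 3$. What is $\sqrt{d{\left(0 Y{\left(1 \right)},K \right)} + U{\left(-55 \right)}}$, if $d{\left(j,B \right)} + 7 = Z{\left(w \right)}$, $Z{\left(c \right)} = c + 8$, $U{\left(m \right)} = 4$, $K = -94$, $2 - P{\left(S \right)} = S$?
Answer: $\sqrt{5} \approx 2.2361$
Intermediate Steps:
$P{\left(S \right)} = 2 - S$
$w = 0$ ($w = \left(\left(2 - -2\right) - 1\right) - 3 = \left(\left(2 + 2\right) - 1\right) - 3 = \left(4 - 1\right) - 3 = 3 - 3 = 0$)
$Z{\left(c \right)} = 8 + c$
$d{\left(j,B \right)} = 1$ ($d{\left(j,B \right)} = -7 + \left(8 + 0\right) = -7 + 8 = 1$)
$\sqrt{d{\left(0 Y{\left(1 \right)},K \right)} + U{\left(-55 \right)}} = \sqrt{1 + 4} = \sqrt{5}$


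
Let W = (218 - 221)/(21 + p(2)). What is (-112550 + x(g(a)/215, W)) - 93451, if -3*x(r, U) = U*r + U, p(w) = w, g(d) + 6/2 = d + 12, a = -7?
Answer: -1018674728/4945 ≈ -2.0600e+5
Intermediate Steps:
g(d) = 9 + d (g(d) = -3 + (d + 12) = -3 + (12 + d) = 9 + d)
W = -3/23 (W = (218 - 221)/(21 + 2) = -3/23 ≈ -0.13043)
x(r, U) = -U/3 - U*r/3 (x(r, U) = -(U*r + U)/3 = -(U + U*r)/3 = -U/3 - U*r/3)
(-112550 + x(g(a)/215, W)) - 93451 = (-112550 - 1/3*(-3/23)*(1 + (9 - 7)/215)) - 93451 = (-112550 - 1/3*(-3/23)*(1 + 2*(1/215))) - 93451 = (-112550 - 1/3*(-3/23)*(1 + 2/215)) - 93451 = (-112550 - 1/3*(-3/23)*217/215) - 93451 = (-112550 + 217/4945) - 93451 = -556559533/4945 - 93451 = -1018674728/4945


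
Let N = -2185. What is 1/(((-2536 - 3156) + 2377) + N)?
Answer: -1/5500 ≈ -0.00018182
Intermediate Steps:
1/(((-2536 - 3156) + 2377) + N) = 1/(((-2536 - 3156) + 2377) - 2185) = 1/((-5692 + 2377) - 2185) = 1/(-3315 - 2185) = 1/(-5500) = -1/5500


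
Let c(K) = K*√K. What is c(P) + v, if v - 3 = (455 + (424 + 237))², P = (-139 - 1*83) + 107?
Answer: 1245459 - 115*I*√115 ≈ 1.2455e+6 - 1233.2*I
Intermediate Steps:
P = -115 (P = (-139 - 83) + 107 = -222 + 107 = -115)
c(K) = K^(3/2)
v = 1245459 (v = 3 + (455 + (424 + 237))² = 3 + (455 + 661)² = 3 + 1116² = 3 + 1245456 = 1245459)
c(P) + v = (-115)^(3/2) + 1245459 = -115*I*√115 + 1245459 = 1245459 - 115*I*√115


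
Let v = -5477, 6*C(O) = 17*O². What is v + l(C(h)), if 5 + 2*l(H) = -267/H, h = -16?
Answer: -23847585/4352 ≈ -5479.7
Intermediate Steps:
C(O) = 17*O²/6 (C(O) = (17*O²)/6 = 17*O²/6)
l(H) = -5/2 - 267/(2*H) (l(H) = -5/2 + (-267/H)/2 = -5/2 - 267/(2*H))
v + l(C(h)) = -5477 + (-267 - 85*(-16)²/6)/(2*(((17/6)*(-16)²))) = -5477 + (-267 - 85*256/6)/(2*(((17/6)*256))) = -5477 + (-267 - 5*2176/3)/(2*(2176/3)) = -5477 + (½)*(3/2176)*(-267 - 10880/3) = -5477 + (½)*(3/2176)*(-11681/3) = -5477 - 11681/4352 = -23847585/4352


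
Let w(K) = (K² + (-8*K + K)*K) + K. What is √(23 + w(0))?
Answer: √23 ≈ 4.7958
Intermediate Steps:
w(K) = K - 6*K² (w(K) = (K² + (-7*K)*K) + K = (K² - 7*K²) + K = -6*K² + K = K - 6*K²)
√(23 + w(0)) = √(23 + 0*(1 - 6*0)) = √(23 + 0*(1 + 0)) = √(23 + 0*1) = √(23 + 0) = √23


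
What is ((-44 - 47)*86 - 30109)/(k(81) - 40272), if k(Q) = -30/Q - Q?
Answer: 1024245/1089541 ≈ 0.94007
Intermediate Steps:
k(Q) = -Q - 30/Q
((-44 - 47)*86 - 30109)/(k(81) - 40272) = ((-44 - 47)*86 - 30109)/((-1*81 - 30/81) - 40272) = (-91*86 - 30109)/((-81 - 30*1/81) - 40272) = (-7826 - 30109)/((-81 - 10/27) - 40272) = -37935/(-2197/27 - 40272) = -37935/(-1089541/27) = -37935*(-27/1089541) = 1024245/1089541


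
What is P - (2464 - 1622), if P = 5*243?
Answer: 373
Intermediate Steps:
P = 1215
P - (2464 - 1622) = 1215 - (2464 - 1622) = 1215 - 1*842 = 1215 - 842 = 373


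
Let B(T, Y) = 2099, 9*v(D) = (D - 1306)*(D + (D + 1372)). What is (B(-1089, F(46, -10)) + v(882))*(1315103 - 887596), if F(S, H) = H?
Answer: -560364632911/9 ≈ -6.2263e+10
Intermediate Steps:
v(D) = (-1306 + D)*(1372 + 2*D)/9 (v(D) = ((D - 1306)*(D + (D + 1372)))/9 = ((-1306 + D)*(D + (1372 + D)))/9 = ((-1306 + D)*(1372 + 2*D))/9 = (-1306 + D)*(1372 + 2*D)/9)
(B(-1089, F(46, -10)) + v(882))*(1315103 - 887596) = (2099 + (-1791832/9 - 1240/9*882 + (2/9)*882²))*(1315103 - 887596) = (2099 + (-1791832/9 - 121520 + (2/9)*777924))*427507 = (2099 + (-1791832/9 - 121520 + 172872))*427507 = (2099 - 1329664/9)*427507 = -1310773/9*427507 = -560364632911/9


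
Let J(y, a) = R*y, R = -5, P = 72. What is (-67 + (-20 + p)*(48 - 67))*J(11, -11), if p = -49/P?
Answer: -1290685/72 ≈ -17926.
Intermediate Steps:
p = -49/72 ≈ -0.68056
J(y, a) = -5*y
(-67 + (-20 + p)*(48 - 67))*J(11, -11) = (-67 + (-20 - 49/72)*(48 - 67))*(-5*11) = (-67 - 1489/72*(-19))*(-55) = (-67 + 28291/72)*(-55) = (23467/72)*(-55) = -1290685/72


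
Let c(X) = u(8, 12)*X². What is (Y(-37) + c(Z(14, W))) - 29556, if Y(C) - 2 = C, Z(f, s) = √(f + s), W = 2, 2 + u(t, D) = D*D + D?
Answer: -27127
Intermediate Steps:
u(t, D) = -2 + D + D² (u(t, D) = -2 + (D*D + D) = -2 + (D² + D) = -2 + (D + D²) = -2 + D + D²)
Y(C) = 2 + C
c(X) = 154*X² (c(X) = (-2 + 12 + 12²)*X² = (-2 + 12 + 144)*X² = 154*X²)
(Y(-37) + c(Z(14, W))) - 29556 = ((2 - 37) + 154*(√(14 + 2))²) - 29556 = (-35 + 154*(√16)²) - 29556 = (-35 + 154*4²) - 29556 = (-35 + 154*16) - 29556 = (-35 + 2464) - 29556 = 2429 - 29556 = -27127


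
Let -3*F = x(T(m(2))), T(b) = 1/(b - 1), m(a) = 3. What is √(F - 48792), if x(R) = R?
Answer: I*√1756518/6 ≈ 220.89*I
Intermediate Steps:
T(b) = 1/(-1 + b)
F = -⅙ (F = -1/(3*(-1 + 3)) = -⅓/2 = -⅓*½ = -⅙ ≈ -0.16667)
√(F - 48792) = √(-⅙ - 48792) = √(-292753/6) = I*√1756518/6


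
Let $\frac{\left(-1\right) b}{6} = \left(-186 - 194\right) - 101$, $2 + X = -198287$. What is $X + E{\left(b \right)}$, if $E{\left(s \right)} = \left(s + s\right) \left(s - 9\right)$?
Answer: $16407755$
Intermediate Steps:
$X = -198289$ ($X = -2 - 198287 = -198289$)
$b = 2886$ ($b = - 6 \left(\left(-186 - 194\right) - 101\right) = - 6 \left(-380 - 101\right) = \left(-6\right) \left(-481\right) = 2886$)
$E{\left(s \right)} = 2 s \left(-9 + s\right)$
$X + E{\left(b \right)} = -198289 + 2 \cdot 2886 \left(-9 + 2886\right) = -198289 + 2 \cdot 2886 \cdot 2877 = -198289 + 16606044 = 16407755$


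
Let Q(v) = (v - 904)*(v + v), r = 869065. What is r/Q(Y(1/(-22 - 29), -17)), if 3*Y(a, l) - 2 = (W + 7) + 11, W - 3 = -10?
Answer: -7821585/70174 ≈ -111.46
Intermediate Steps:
W = -7 (W = 3 - 10 = -7)
Y(a, l) = 13/3 (Y(a, l) = ⅔ + ((-7 + 7) + 11)/3 = ⅔ + (0 + 11)/3 = ⅔ + (⅓)*11 = ⅔ + 11/3 = 13/3)
Q(v) = 2*v*(-904 + v) (Q(v) = (-904 + v)*(2*v) = 2*v*(-904 + v))
r/Q(Y(1/(-22 - 29), -17)) = 869065/((2*(13/3)*(-904 + 13/3))) = 869065/((2*(13/3)*(-2699/3))) = 869065/(-70174/9) = 869065*(-9/70174) = -7821585/70174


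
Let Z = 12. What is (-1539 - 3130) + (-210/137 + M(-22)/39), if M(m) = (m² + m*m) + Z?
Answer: -24820397/5343 ≈ -4645.4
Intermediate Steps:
M(m) = 12 + 2*m² (M(m) = (m² + m*m) + 12 = (m² + m²) + 12 = 2*m² + 12 = 12 + 2*m²)
(-1539 - 3130) + (-210/137 + M(-22)/39) = (-1539 - 3130) + (-210/137 + (12 + 2*(-22)²)/39) = -4669 + (-210*1/137 + (12 + 2*484)*(1/39)) = -4669 + (-210/137 + (12 + 968)*(1/39)) = -4669 + (-210/137 + 980*(1/39)) = -4669 + (-210/137 + 980/39) = -4669 + 126070/5343 = -24820397/5343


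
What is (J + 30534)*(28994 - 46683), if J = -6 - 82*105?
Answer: -387707502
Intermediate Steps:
J = -8616 (J = -6 - 8610 = -8616)
(J + 30534)*(28994 - 46683) = (-8616 + 30534)*(28994 - 46683) = 21918*(-17689) = -387707502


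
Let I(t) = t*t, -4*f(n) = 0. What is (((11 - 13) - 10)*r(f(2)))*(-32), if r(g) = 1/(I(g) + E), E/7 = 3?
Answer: 128/7 ≈ 18.286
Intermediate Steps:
E = 21 (E = 7*3 = 21)
f(n) = 0 (f(n) = -1/4*0 = 0)
I(t) = t**2
r(g) = 1/(21 + g**2) (r(g) = 1/(g**2 + 21) = 1/(21 + g**2))
(((11 - 13) - 10)*r(f(2)))*(-32) = (((11 - 13) - 10)/(21 + 0**2))*(-32) = ((-2 - 10)/(21 + 0))*(-32) = -12/21*(-32) = -12*1/21*(-32) = -4/7*(-32) = 128/7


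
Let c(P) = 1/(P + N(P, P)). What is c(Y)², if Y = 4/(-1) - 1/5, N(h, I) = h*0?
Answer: 25/441 ≈ 0.056689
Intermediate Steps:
N(h, I) = 0
Y = -21/5 (Y = 4*(-1) - 1*⅕ = -4 - ⅕ = -21/5 ≈ -4.2000)
c(P) = 1/P (c(P) = 1/(P + 0) = 1/P)
c(Y)² = (1/(-21/5))² = (-5/21)² = 25/441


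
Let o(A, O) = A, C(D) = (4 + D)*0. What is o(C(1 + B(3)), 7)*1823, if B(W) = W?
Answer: 0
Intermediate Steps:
C(D) = 0
o(C(1 + B(3)), 7)*1823 = 0*1823 = 0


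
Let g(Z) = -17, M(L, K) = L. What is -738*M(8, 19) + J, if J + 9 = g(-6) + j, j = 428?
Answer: -5502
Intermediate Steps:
J = 402 (J = -9 + (-17 + 428) = -9 + 411 = 402)
-738*M(8, 19) + J = -738*8 + 402 = -5904 + 402 = -5502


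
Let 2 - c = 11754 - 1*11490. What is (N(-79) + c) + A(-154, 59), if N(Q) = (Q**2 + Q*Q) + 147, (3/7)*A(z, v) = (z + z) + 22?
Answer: 35099/3 ≈ 11700.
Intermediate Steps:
A(z, v) = 154/3 + 14*z/3 (A(z, v) = 7*((z + z) + 22)/3 = 7*(2*z + 22)/3 = 7*(22 + 2*z)/3 = 154/3 + 14*z/3)
N(Q) = 147 + 2*Q**2 (N(Q) = (Q**2 + Q**2) + 147 = 2*Q**2 + 147 = 147 + 2*Q**2)
c = -262 (c = 2 - (11754 - 1*11490) = 2 - (11754 - 11490) = 2 - 1*264 = 2 - 264 = -262)
(N(-79) + c) + A(-154, 59) = ((147 + 2*(-79)**2) - 262) + (154/3 + (14/3)*(-154)) = ((147 + 2*6241) - 262) + (154/3 - 2156/3) = ((147 + 12482) - 262) - 2002/3 = (12629 - 262) - 2002/3 = 12367 - 2002/3 = 35099/3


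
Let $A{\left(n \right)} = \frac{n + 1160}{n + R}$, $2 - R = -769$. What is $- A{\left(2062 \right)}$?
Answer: $- \frac{3222}{2833} \approx -1.1373$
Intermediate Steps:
$R = 771$ ($R = 2 - -769 = 2 + 769 = 771$)
$A{\left(n \right)} = \frac{1160 + n}{771 + n}$ ($A{\left(n \right)} = \frac{n + 1160}{n + 771} = \frac{1160 + n}{771 + n}$)
$- A{\left(2062 \right)} = - \frac{1160 + 2062}{771 + 2062} = - \frac{3222}{2833}$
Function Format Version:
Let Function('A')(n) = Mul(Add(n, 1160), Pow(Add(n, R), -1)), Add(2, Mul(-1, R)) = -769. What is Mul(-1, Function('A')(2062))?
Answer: Rational(-3222, 2833) ≈ -1.1373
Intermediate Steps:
R = 771 (R = Add(2, Mul(-1, -769)) = Add(2, 769) = 771)
Function('A')(n) = Mul(Pow(Add(771, n), -1), Add(1160, n)) (Function('A')(n) = Mul(Add(n, 1160), Pow(Add(n, 771), -1)) = Mul(Add(1160, n), Pow(Add(771, n), -1)) = Mul(Pow(Add(771, n), -1), Add(1160, n)))
Mul(-1, Function('A')(2062)) = Mul(-1, Mul(Pow(Add(771, 2062), -1), Add(1160, 2062))) = Mul(-1, Mul(Pow(2833, -1), 3222)) = Mul(-1, Mul(Rational(1, 2833), 3222)) = Mul(-1, Rational(3222, 2833)) = Rational(-3222, 2833)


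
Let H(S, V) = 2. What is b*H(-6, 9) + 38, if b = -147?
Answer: -256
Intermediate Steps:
b*H(-6, 9) + 38 = -147*2 + 38 = -294 + 38 = -256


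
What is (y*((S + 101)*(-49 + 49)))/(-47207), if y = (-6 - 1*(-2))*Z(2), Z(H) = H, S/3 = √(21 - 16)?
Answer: 0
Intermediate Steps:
S = 3*√5 (S = 3*√(21 - 16) = 3*√5 ≈ 6.7082)
y = -8 (y = (-6 - 1*(-2))*2 = (-6 + 2)*2 = -4*2 = -8)
(y*((S + 101)*(-49 + 49)))/(-47207) = -8*(3*√5 + 101)*(-49 + 49)/(-47207) = -8*(101 + 3*√5)*0*(-1/47207) = -8*0*(-1/47207) = 0*(-1/47207) = 0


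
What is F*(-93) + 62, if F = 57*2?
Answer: -10540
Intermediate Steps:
F = 114
F*(-93) + 62 = 114*(-93) + 62 = -10602 + 62 = -10540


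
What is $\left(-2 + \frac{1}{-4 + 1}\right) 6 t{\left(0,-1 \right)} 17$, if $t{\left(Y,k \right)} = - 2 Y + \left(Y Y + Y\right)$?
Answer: $0$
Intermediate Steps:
$t{\left(Y,k \right)} = Y^{2} - Y$ ($t{\left(Y,k \right)} = - 2 Y + \left(Y^{2} + Y\right) = - 2 Y + \left(Y + Y^{2}\right) = Y^{2} - Y$)
$\left(-2 + \frac{1}{-4 + 1}\right) 6 t{\left(0,-1 \right)} 17 = \left(-2 + \frac{1}{-4 + 1}\right) 6 \cdot 0 \left(-1 + 0\right) 17 = \left(-2 + \frac{1}{-3}\right) 6 \cdot 0 \left(-1\right) 17 = \left(-2 - \frac{1}{3}\right) 6 \cdot 0 \cdot 17 = \left(- \frac{7}{3}\right) 6 \cdot 0 \cdot 17 = \left(-14\right) 0 \cdot 17 = 0 \cdot 17 = 0$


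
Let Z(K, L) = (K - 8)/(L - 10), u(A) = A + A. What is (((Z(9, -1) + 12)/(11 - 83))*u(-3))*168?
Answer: 1834/11 ≈ 166.73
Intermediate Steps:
u(A) = 2*A
Z(K, L) = (-8 + K)/(-10 + L)
(((Z(9, -1) + 12)/(11 - 83))*u(-3))*168 = ((((-8 + 9)/(-10 - 1) + 12)/(11 - 83))*(2*(-3)))*168 = (((1/(-11) + 12)/(-72))*(-6))*168 = (((-1/11*1 + 12)*(-1/72))*(-6))*168 = (((-1/11 + 12)*(-1/72))*(-6))*168 = (((131/11)*(-1/72))*(-6))*168 = -131/792*(-6)*168 = (131/132)*168 = 1834/11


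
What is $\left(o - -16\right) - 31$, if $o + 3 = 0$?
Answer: $-18$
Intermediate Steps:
$o = -3$ ($o = -3 + 0 = -3$)
$\left(o - -16\right) - 31 = \left(-3 - -16\right) - 31 = \left(-3 + 16\right) - 31 = 13 - 31 = -18$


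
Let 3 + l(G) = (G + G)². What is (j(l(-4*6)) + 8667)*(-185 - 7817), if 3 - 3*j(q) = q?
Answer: -63223802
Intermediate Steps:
l(G) = -3 + 4*G² (l(G) = -3 + (G + G)² = -3 + (2*G)² = -3 + 4*G²)
j(q) = 1 - q/3
(j(l(-4*6)) + 8667)*(-185 - 7817) = ((1 - (-3 + 4*(-4*6)²)/3) + 8667)*(-185 - 7817) = ((1 - (-3 + 4*(-24)²)/3) + 8667)*(-8002) = ((1 - (-3 + 4*576)/3) + 8667)*(-8002) = ((1 - (-3 + 2304)/3) + 8667)*(-8002) = ((1 - ⅓*2301) + 8667)*(-8002) = ((1 - 767) + 8667)*(-8002) = (-766 + 8667)*(-8002) = 7901*(-8002) = -63223802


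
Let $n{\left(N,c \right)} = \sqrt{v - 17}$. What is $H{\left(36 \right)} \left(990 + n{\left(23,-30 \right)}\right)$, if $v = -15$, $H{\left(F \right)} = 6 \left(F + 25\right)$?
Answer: $362340 + 1464 i \sqrt{2} \approx 3.6234 \cdot 10^{5} + 2070.4 i$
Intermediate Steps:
$H{\left(F \right)} = 150 + 6 F$ ($H{\left(F \right)} = 6 \left(25 + F\right) = 150 + 6 F$)
$n{\left(N,c \right)} = 4 i \sqrt{2}$ ($n{\left(N,c \right)} = \sqrt{-15 - 17} = \sqrt{-32} = 4 i \sqrt{2}$)
$H{\left(36 \right)} \left(990 + n{\left(23,-30 \right)}\right) = \left(150 + 6 \cdot 36\right) \left(990 + 4 i \sqrt{2}\right) = \left(150 + 216\right) \left(990 + 4 i \sqrt{2}\right) = 366 \left(990 + 4 i \sqrt{2}\right) = 362340 + 1464 i \sqrt{2}$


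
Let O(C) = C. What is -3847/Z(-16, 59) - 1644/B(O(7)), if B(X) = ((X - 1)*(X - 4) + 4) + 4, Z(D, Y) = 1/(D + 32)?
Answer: -800998/13 ≈ -61615.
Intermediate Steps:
Z(D, Y) = 1/(32 + D)
B(X) = 8 + (-1 + X)*(-4 + X) (B(X) = ((-1 + X)*(-4 + X) + 4) + 4 = (4 + (-1 + X)*(-4 + X)) + 4 = 8 + (-1 + X)*(-4 + X))
-3847/Z(-16, 59) - 1644/B(O(7)) = -3847/(1/(32 - 16)) - 1644/(12 + 7**2 - 5*7) = -3847/(1/16) - 1644/(12 + 49 - 35) = -3847/1/16 - 1644/26 = -3847*16 - 1644*1/26 = -61552 - 822/13 = -800998/13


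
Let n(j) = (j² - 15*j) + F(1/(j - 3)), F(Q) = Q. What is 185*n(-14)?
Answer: 1276685/17 ≈ 75099.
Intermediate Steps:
n(j) = j² + 1/(-3 + j) - 15*j (n(j) = (j² - 15*j) + 1/(j - 3) = (j² - 15*j) + 1/(-3 + j) = j² + 1/(-3 + j) - 15*j)
185*n(-14) = 185*((1 - 14*(-15 - 14)*(-3 - 14))/(-3 - 14)) = 185*((1 - 14*(-29)*(-17))/(-17)) = 185*(-(1 - 6902)/17) = 185*(-1/17*(-6901)) = 185*(6901/17) = 1276685/17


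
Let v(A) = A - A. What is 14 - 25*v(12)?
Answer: 14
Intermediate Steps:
v(A) = 0
14 - 25*v(12) = 14 - 25*0 = 14 + 0 = 14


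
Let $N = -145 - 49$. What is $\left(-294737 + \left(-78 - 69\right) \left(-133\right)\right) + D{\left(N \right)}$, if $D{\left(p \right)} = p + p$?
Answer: $-275574$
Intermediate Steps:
$N = -194$ ($N = -145 - 49 = -194$)
$D{\left(p \right)} = 2 p$
$\left(-294737 + \left(-78 - 69\right) \left(-133\right)\right) + D{\left(N \right)} = \left(-294737 + \left(-78 - 69\right) \left(-133\right)\right) + 2 \left(-194\right) = \left(-294737 - -19551\right) - 388 = \left(-294737 + 19551\right) - 388 = -275186 - 388 = -275574$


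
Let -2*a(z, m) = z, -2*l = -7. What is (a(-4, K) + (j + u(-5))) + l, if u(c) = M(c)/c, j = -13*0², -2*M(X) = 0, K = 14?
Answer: 11/2 ≈ 5.5000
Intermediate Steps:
l = 7/2 (l = -½*(-7) = 7/2 ≈ 3.5000)
M(X) = 0 (M(X) = -½*0 = 0)
j = 0 (j = -13*0 = 0)
a(z, m) = -z/2
u(c) = 0 (u(c) = 0/c = 0)
(a(-4, K) + (j + u(-5))) + l = (-½*(-4) + (0 + 0)) + 7/2 = (2 + 0) + 7/2 = 2 + 7/2 = 11/2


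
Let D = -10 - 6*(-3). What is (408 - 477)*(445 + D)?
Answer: -31257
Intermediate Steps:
D = 8 (D = -10 + 18 = 8)
(408 - 477)*(445 + D) = (408 - 477)*(445 + 8) = -69*453 = -31257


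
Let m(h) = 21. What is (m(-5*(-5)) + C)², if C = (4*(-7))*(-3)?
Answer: 11025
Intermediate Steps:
C = 84 (C = -28*(-3) = 84)
(m(-5*(-5)) + C)² = (21 + 84)² = 105² = 11025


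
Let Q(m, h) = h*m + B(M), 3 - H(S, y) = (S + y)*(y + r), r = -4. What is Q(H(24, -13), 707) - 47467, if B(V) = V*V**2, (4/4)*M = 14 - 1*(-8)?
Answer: 97511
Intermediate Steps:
M = 22 (M = 14 - 1*(-8) = 14 + 8 = 22)
B(V) = V**3
H(S, y) = 3 - (-4 + y)*(S + y) (H(S, y) = 3 - (S + y)*(y - 4) = 3 - (S + y)*(-4 + y) = 3 - (-4 + y)*(S + y))
Q(m, h) = 10648 + h*m (Q(m, h) = h*m + 22**3 = h*m + 10648 = 10648 + h*m)
Q(H(24, -13), 707) - 47467 = (10648 + 707*(3 - 1*(-13)**2 + 4*24 + 4*(-13) - 1*24*(-13))) - 47467 = (10648 + 707*(3 - 1*169 + 96 - 52 + 312)) - 47467 = (10648 + 707*(3 - 169 + 96 - 52 + 312)) - 47467 = (10648 + 707*190) - 47467 = (10648 + 134330) - 47467 = 144978 - 47467 = 97511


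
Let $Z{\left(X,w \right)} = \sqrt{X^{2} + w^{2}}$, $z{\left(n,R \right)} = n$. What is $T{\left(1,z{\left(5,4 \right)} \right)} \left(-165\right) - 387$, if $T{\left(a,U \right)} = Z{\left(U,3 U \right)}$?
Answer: $-387 - 825 \sqrt{10} \approx -2995.9$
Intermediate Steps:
$T{\left(a,U \right)} = \sqrt{10} \sqrt{U^{2}}$ ($T{\left(a,U \right)} = \sqrt{U^{2} + \left(3 U\right)^{2}} = \sqrt{U^{2} + 9 U^{2}} = \sqrt{10 U^{2}} = \sqrt{10} \sqrt{U^{2}}$)
$T{\left(1,z{\left(5,4 \right)} \right)} \left(-165\right) - 387 = \sqrt{10} \sqrt{5^{2}} \left(-165\right) - 387 = \sqrt{10} \sqrt{25} \left(-165\right) - 387 = \sqrt{10} \cdot 5 \left(-165\right) - 387 = 5 \sqrt{10} \left(-165\right) - 387 = - 825 \sqrt{10} - 387 = -387 - 825 \sqrt{10}$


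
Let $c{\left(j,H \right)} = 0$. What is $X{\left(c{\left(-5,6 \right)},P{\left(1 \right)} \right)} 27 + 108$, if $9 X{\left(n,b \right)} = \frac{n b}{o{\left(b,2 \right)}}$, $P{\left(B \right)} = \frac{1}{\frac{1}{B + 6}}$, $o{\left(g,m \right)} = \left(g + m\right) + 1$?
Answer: $108$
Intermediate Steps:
$o{\left(g,m \right)} = 1 + g + m$
$P{\left(B \right)} = 6 + B$ ($P{\left(B \right)} = \frac{1}{\frac{1}{6 + B}} = 6 + B$)
$X{\left(n,b \right)} = \frac{b n}{9 \left(3 + b\right)}$ ($X{\left(n,b \right)} = \frac{n b \frac{1}{1 + b + 2}}{9} = \frac{b n \frac{1}{3 + b}}{9} = \frac{b n}{9 \left(3 + b\right)}$)
$X{\left(c{\left(-5,6 \right)},P{\left(1 \right)} \right)} 27 + 108 = \frac{1}{9} \left(6 + 1\right) 0 \frac{1}{3 + \left(6 + 1\right)} 27 + 108 = \frac{1}{9} \cdot 7 \cdot 0 \frac{1}{3 + 7} \cdot 27 + 108 = \frac{1}{9} \cdot 7 \cdot 0 \cdot \frac{1}{10} \cdot 27 + 108 = 0 \cdot 27 + 108 = 0 + 108 = 108$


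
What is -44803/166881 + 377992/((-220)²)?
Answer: 692172929/91784550 ≈ 7.5413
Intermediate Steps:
-44803/166881 + 377992/((-220)²) = -44803*1/166881 + 377992/48400 = -4073/15171 + 377992*(1/48400) = -4073/15171 + 47249/6050 = 692172929/91784550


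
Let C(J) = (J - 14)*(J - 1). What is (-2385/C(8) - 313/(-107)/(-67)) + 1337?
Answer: 139884315/100366 ≈ 1393.7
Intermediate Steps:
C(J) = (-1 + J)*(-14 + J) (C(J) = (-14 + J)*(-1 + J) = (-1 + J)*(-14 + J))
(-2385/C(8) - 313/(-107)/(-67)) + 1337 = (-2385/(14 + 8**2 - 15*8) - 313/(-107)/(-67)) + 1337 = (-2385/(14 + 64 - 120) - 313*(-1/107)*(-1/67)) + 1337 = (-2385/(-42) + (313/107)*(-1/67)) + 1337 = (-2385*(-1/42) - 313/7169) + 1337 = (795/14 - 313/7169) + 1337 = 5694973/100366 + 1337 = 139884315/100366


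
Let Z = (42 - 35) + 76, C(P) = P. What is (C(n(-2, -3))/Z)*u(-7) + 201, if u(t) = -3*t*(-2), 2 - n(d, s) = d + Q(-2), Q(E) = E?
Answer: 16431/83 ≈ 197.96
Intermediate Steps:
n(d, s) = 4 - d (n(d, s) = 2 - (d - 2) = 2 - (-2 + d) = 2 + (2 - d) = 4 - d)
u(t) = 6*t
Z = 83 (Z = 7 + 76 = 83)
(C(n(-2, -3))/Z)*u(-7) + 201 = ((4 - 1*(-2))/83)*(6*(-7)) + 201 = ((4 + 2)*(1/83))*(-42) + 201 = (6*(1/83))*(-42) + 201 = (6/83)*(-42) + 201 = -252/83 + 201 = 16431/83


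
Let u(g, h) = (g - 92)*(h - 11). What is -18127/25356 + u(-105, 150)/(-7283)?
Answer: 562304407/184667748 ≈ 3.0450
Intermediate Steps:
u(g, h) = (-92 + g)*(-11 + h)
-18127/25356 + u(-105, 150)/(-7283) = -18127/25356 + (1012 - 92*150 - 11*(-105) - 105*150)/(-7283) = -18127*1/25356 + (1012 - 13800 + 1155 - 15750)*(-1/7283) = -18127/25356 - 27383*(-1/7283) = -18127/25356 + 27383/7283 = 562304407/184667748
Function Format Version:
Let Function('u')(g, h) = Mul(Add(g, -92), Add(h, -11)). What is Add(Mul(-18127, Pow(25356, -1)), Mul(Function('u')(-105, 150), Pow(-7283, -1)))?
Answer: Rational(562304407, 184667748) ≈ 3.0450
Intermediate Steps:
Function('u')(g, h) = Mul(Add(-92, g), Add(-11, h))
Add(Mul(-18127, Pow(25356, -1)), Mul(Function('u')(-105, 150), Pow(-7283, -1))) = Add(Mul(-18127, Pow(25356, -1)), Mul(Add(1012, Mul(-92, 150), Mul(-11, -105), Mul(-105, 150)), Pow(-7283, -1))) = Add(Mul(-18127, Rational(1, 25356)), Mul(Add(1012, -13800, 1155, -15750), Rational(-1, 7283))) = Add(Rational(-18127, 25356), Mul(-27383, Rational(-1, 7283))) = Add(Rational(-18127, 25356), Rational(27383, 7283)) = Rational(562304407, 184667748)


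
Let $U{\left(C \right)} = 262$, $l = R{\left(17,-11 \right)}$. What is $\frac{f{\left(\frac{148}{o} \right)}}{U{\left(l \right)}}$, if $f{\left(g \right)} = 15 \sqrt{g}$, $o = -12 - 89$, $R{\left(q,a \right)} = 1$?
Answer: $\frac{15 i \sqrt{3737}}{13231} \approx 0.069304 i$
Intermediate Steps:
$o = -101$ ($o = -12 - 89 = -101$)
$l = 1$
$\frac{f{\left(\frac{148}{o} \right)}}{U{\left(l \right)}} = \frac{15 \sqrt{\frac{148}{-101}}}{262} = 15 \sqrt{148 \left(- \frac{1}{101}\right)} \frac{1}{262} = 15 \sqrt{- \frac{148}{101}} \cdot \frac{1}{262} = 15 \frac{2 i \sqrt{3737}}{101} \cdot \frac{1}{262} = \frac{30 i \sqrt{3737}}{101} \cdot \frac{1}{262} = \frac{15 i \sqrt{3737}}{13231}$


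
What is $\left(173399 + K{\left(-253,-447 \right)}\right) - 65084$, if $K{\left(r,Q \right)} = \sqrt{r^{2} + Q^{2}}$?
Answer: $108315 + \sqrt{263818} \approx 1.0883 \cdot 10^{5}$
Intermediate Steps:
$K{\left(r,Q \right)} = \sqrt{Q^{2} + r^{2}}$
$\left(173399 + K{\left(-253,-447 \right)}\right) - 65084 = \left(173399 + \sqrt{\left(-447\right)^{2} + \left(-253\right)^{2}}\right) - 65084 = \left(173399 + \sqrt{199809 + 64009}\right) - 65084 = \left(173399 + \sqrt{263818}\right) - 65084 = 108315 + \sqrt{263818}$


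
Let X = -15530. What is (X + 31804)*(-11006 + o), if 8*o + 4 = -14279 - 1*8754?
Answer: -903898645/4 ≈ -2.2597e+8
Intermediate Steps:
o = -23037/8 (o = -½ + (-14279 - 1*8754)/8 = -½ + (-14279 - 8754)/8 = -½ + (⅛)*(-23033) = -½ - 23033/8 = -23037/8 ≈ -2879.6)
(X + 31804)*(-11006 + o) = (-15530 + 31804)*(-11006 - 23037/8) = 16274*(-111085/8) = -903898645/4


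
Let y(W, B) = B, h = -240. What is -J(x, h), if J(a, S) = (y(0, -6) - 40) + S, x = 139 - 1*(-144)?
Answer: 286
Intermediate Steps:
x = 283 (x = 139 + 144 = 283)
J(a, S) = -46 + S (J(a, S) = (-6 - 40) + S = -46 + S)
-J(x, h) = -(-46 - 240) = -1*(-286) = 286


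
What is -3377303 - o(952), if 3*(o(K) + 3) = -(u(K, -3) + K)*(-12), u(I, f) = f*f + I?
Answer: -3384952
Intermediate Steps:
u(I, f) = I + f² (u(I, f) = f² + I = I + f²)
o(K) = 33 + 8*K (o(K) = -3 + (-((K + (-3)²) + K)*(-12))/3 = -3 + (-((K + 9) + K)*(-12))/3 = -3 + (-((9 + K) + K)*(-12))/3 = -3 + (-(9 + 2*K)*(-12))/3 = -3 + (-(-108 - 24*K))/3 = -3 + (108 + 24*K)/3 = -3 + (36 + 8*K) = 33 + 8*K)
-3377303 - o(952) = -3377303 - (33 + 8*952) = -3377303 - (33 + 7616) = -3377303 - 1*7649 = -3377303 - 7649 = -3384952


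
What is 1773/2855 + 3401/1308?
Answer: 12028939/3734340 ≈ 3.2212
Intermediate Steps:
1773/2855 + 3401/1308 = 12028939/3734340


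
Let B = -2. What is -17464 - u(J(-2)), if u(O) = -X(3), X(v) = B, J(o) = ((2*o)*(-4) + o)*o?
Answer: -17466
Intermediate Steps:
J(o) = -7*o**2 (J(o) = (-8*o + o)*o = (-7*o)*o = -7*o**2)
X(v) = -2
u(O) = 2 (u(O) = -1*(-2) = 2)
-17464 - u(J(-2)) = -17464 - 1*2 = -17464 - 2 = -17466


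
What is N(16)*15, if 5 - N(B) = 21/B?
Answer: 885/16 ≈ 55.313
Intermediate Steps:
N(B) = 5 - 21/B
N(16)*15 = (5 - 21/16)*15 = (59/16)*15 = 885/16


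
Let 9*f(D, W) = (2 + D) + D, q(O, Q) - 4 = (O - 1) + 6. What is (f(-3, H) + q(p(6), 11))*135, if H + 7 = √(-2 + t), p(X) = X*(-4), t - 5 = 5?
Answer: -2085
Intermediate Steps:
t = 10 (t = 5 + 5 = 10)
p(X) = -4*X
H = -7 + 2*√2 (H = -7 + √(-2 + 10) = -7 + √8 = -7 + 2*√2 ≈ -4.1716)
q(O, Q) = 9 + O (q(O, Q) = 4 + ((O - 1) + 6) = 4 + ((-1 + O) + 6) = 4 + (5 + O) = 9 + O)
f(D, W) = 2/9 + 2*D/9 (f(D, W) = ((2 + D) + D)/9 = (2 + 2*D)/9 = 2/9 + 2*D/9)
(f(-3, H) + q(p(6), 11))*135 = ((2/9 + (2/9)*(-3)) + (9 - 4*6))*135 = ((2/9 - ⅔) + (9 - 24))*135 = (-4/9 - 15)*135 = -139/9*135 = -2085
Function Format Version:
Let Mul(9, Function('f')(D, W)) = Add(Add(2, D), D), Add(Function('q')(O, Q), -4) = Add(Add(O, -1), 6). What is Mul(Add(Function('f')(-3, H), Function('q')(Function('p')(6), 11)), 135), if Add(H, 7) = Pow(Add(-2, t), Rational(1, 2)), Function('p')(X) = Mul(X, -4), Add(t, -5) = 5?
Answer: -2085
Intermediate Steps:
t = 10 (t = Add(5, 5) = 10)
Function('p')(X) = Mul(-4, X)
H = Add(-7, Mul(2, Pow(2, Rational(1, 2)))) (H = Add(-7, Pow(Add(-2, 10), Rational(1, 2))) = Add(-7, Pow(8, Rational(1, 2))) = Add(-7, Mul(2, Pow(2, Rational(1, 2)))) ≈ -4.1716)
Function('q')(O, Q) = Add(9, O) (Function('q')(O, Q) = Add(4, Add(Add(O, -1), 6)) = Add(4, Add(Add(-1, O), 6)) = Add(4, Add(5, O)) = Add(9, O))
Function('f')(D, W) = Add(Rational(2, 9), Mul(Rational(2, 9), D)) (Function('f')(D, W) = Mul(Rational(1, 9), Add(Add(2, D), D)) = Mul(Rational(1, 9), Add(2, Mul(2, D))) = Add(Rational(2, 9), Mul(Rational(2, 9), D)))
Mul(Add(Function('f')(-3, H), Function('q')(Function('p')(6), 11)), 135) = Mul(Add(Add(Rational(2, 9), Mul(Rational(2, 9), -3)), Add(9, Mul(-4, 6))), 135) = Mul(Add(Add(Rational(2, 9), Rational(-2, 3)), Add(9, -24)), 135) = Mul(Add(Rational(-4, 9), -15), 135) = Mul(Rational(-139, 9), 135) = -2085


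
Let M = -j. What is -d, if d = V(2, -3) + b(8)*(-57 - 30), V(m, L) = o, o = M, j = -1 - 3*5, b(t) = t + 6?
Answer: 1202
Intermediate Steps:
b(t) = 6 + t
j = -16 (j = -1 - 15 = -16)
M = 16 (M = -1*(-16) = 16)
o = 16
V(m, L) = 16
d = -1202 (d = 16 + (6 + 8)*(-57 - 30) = 16 + 14*(-87) = 16 - 1218 = -1202)
-d = -1*(-1202) = 1202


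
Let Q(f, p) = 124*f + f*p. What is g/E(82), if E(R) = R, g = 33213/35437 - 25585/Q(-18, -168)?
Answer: -880350949/2301420528 ≈ -0.38252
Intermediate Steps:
g = -880350949/28066104 (g = 33213/35437 - 25585*(-1/(18*(124 - 168))) = 33213*(1/35437) - 25585/((-18*(-44))) = 33213/35437 - 25585/792 = -880350949/28066104 ≈ -31.367)
g/E(82) = -880350949/28066104/82 = -880350949/28066104*1/82 = -880350949/2301420528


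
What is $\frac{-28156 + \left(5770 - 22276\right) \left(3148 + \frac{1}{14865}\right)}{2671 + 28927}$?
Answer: $- \frac{128802859261}{78284045} \approx -1645.3$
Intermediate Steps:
$\frac{-28156 + \left(5770 - 22276\right) \left(3148 + \frac{1}{14865}\right)}{2671 + 28927} = \frac{-28156 - 16506 \left(3148 + \frac{1}{14865}\right)}{31598} = \left(-28156 - \frac{257466205542}{4955}\right) \frac{1}{31598} = \left(- \frac{257605718522}{4955}\right) \frac{1}{31598} = - \frac{128802859261}{78284045}$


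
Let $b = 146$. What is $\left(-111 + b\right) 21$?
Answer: $735$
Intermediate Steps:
$\left(-111 + b\right) 21 = \left(-111 + 146\right) 21 = 35 \cdot 21 = 735$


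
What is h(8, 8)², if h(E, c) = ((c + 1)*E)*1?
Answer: 5184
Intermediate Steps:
h(E, c) = E*(1 + c) (h(E, c) = ((1 + c)*E)*1 = (E*(1 + c))*1 = E*(1 + c))
h(8, 8)² = (8*(1 + 8))² = (8*9)² = 72² = 5184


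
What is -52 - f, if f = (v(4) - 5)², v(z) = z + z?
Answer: -61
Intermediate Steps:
v(z) = 2*z
f = 9 (f = (2*4 - 5)² = (8 - 5)² = 3² = 9)
-52 - f = -52 - 1*9 = -52 - 9 = -61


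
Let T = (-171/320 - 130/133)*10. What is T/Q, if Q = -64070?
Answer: 64343/272681920 ≈ 0.00023596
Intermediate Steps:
T = -64343/4256 (T = (-171*1/320 - 130*1/133)*10 = (-171/320 - 130/133)*10 = -64343/42560*10 = -64343/4256 ≈ -15.118)
T/Q = -64343/4256/(-64070) = -64343/4256*(-1/64070) = 64343/272681920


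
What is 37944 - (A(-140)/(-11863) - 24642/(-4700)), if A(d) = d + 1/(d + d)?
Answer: 29614430612721/780585400 ≈ 37939.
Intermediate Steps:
A(d) = d + 1/(2*d)
37944 - (A(-140)/(-11863) - 24642/(-4700)) = 37944 - ((-140 + (½)/(-140))/(-11863) - 24642/(-4700)) = 37944 - ((-140 + (½)*(-1/140))*(-1/11863) - 24642*(-1/4700)) = 37944 - ((-140 - 1/280)*(-1/11863) + 12321/2350) = 37944 - (-39201/280*(-1/11863) + 12321/2350) = 37944 - (39201/3321640 + 12321/2350) = 37944 - 1*4101804879/780585400 = 37944 - 4101804879/780585400 = 29614430612721/780585400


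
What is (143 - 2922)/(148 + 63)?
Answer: -2779/211 ≈ -13.171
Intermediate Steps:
(143 - 2922)/(148 + 63) = -2779/211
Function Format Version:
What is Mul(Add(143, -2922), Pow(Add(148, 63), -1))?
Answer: Rational(-2779, 211) ≈ -13.171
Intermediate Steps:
Mul(Add(143, -2922), Pow(Add(148, 63), -1)) = Mul(-2779, Pow(211, -1)) = Mul(-2779, Rational(1, 211)) = Rational(-2779, 211)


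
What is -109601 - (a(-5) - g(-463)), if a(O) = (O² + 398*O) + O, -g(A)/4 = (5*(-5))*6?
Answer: -107031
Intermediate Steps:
g(A) = 600 (g(A) = -4*5*(-5)*6 = -(-100)*6 = -4*(-150) = 600)
a(O) = O² + 399*O
-109601 - (a(-5) - g(-463)) = -109601 - (-5*(399 - 5) - 1*600) = -109601 - (-5*394 - 600) = -109601 - (-1970 - 600) = -109601 - 1*(-2570) = -109601 + 2570 = -107031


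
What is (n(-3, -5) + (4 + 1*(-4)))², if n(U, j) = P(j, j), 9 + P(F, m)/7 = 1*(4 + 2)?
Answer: 441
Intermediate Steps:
P(F, m) = -21 (P(F, m) = -63 + 7*(1*(4 + 2)) = -63 + 7*(1*6) = -63 + 7*6 = -63 + 42 = -21)
n(U, j) = -21
(n(-3, -5) + (4 + 1*(-4)))² = (-21 + (4 + 1*(-4)))² = (-21 + (4 - 4))² = (-21 + 0)² = (-21)² = 441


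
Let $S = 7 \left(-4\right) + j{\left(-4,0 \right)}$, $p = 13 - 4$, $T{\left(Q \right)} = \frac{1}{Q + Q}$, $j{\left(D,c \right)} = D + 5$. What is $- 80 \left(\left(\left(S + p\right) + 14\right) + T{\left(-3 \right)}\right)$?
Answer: $\frac{1000}{3} \approx 333.33$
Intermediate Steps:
$j{\left(D,c \right)} = 5 + D$
$T{\left(Q \right)} = \frac{1}{2 Q}$
$p = 9$
$S = -27$ ($S = 7 \left(-4\right) + \left(5 - 4\right) = -28 + 1 = -27$)
$- 80 \left(\left(\left(S + p\right) + 14\right) + T{\left(-3 \right)}\right) = - 80 \left(\left(\left(-27 + 9\right) + 14\right) + \frac{1}{2 \left(-3\right)}\right) = - 80 \left(\left(-18 + 14\right) + \frac{1}{2} \left(- \frac{1}{3}\right)\right) = - 80 \left(-4 - \frac{1}{6}\right) = \left(-80\right) \left(- \frac{25}{6}\right) = \frac{1000}{3}$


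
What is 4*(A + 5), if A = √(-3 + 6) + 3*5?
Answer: 80 + 4*√3 ≈ 86.928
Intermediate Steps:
A = 15 + √3 (A = √3 + 15 = 15 + √3 ≈ 16.732)
4*(A + 5) = 4*((15 + √3) + 5) = 4*(20 + √3) = 80 + 4*√3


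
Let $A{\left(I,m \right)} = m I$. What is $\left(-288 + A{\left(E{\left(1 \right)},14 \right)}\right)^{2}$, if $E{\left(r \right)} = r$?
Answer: $75076$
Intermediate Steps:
$A{\left(I,m \right)} = I m$
$\left(-288 + A{\left(E{\left(1 \right)},14 \right)}\right)^{2} = \left(-288 + 1 \cdot 14\right)^{2} = \left(-288 + 14\right)^{2} = \left(-274\right)^{2} = 75076$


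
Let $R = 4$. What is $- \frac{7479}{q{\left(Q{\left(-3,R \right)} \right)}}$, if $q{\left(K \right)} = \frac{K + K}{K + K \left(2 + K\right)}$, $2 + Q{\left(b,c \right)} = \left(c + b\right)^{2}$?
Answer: $-7479$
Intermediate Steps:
$Q{\left(b,c \right)} = -2 + \left(b + c\right)^{2}$ ($Q{\left(b,c \right)} = -2 + \left(c + b\right)^{2} = -2 + \left(b + c\right)^{2}$)
$q{\left(K \right)} = \frac{2 K}{K + K \left(2 + K\right)}$
$- \frac{7479}{q{\left(Q{\left(-3,R \right)} \right)}} = - \frac{7479}{2 \frac{1}{3 - \left(2 - \left(-3 + 4\right)^{2}\right)}} = - \frac{7479}{2 \frac{1}{3 - \left(2 - 1^{2}\right)}} = - \frac{7479}{2 \frac{1}{3 + \left(-2 + 1\right)}} = - \frac{7479}{2 \frac{1}{3 - 1}} = - \frac{7479}{2 \cdot \frac{1}{2}} = - \frac{7479}{1} = \left(-7479\right) 1 = -7479$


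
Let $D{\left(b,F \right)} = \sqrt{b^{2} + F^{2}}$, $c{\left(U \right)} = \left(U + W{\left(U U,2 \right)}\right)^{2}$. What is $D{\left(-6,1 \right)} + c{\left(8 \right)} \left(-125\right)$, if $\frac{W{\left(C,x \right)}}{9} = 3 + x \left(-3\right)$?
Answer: $-45125 + \sqrt{37} \approx -45119.0$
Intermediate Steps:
$W{\left(C,x \right)} = 27 - 27 x$ ($W{\left(C,x \right)} = 9 \left(3 + x \left(-3\right)\right) = 9 \left(3 - 3 x\right) = 27 - 27 x$)
$c{\left(U \right)} = \left(-27 + U\right)^{2}$ ($c{\left(U \right)} = \left(U + \left(27 - 54\right)\right)^{2} = \left(U - 27\right)^{2} = \left(-27 + U\right)^{2}$)
$D{\left(b,F \right)} = \sqrt{F^{2} + b^{2}}$
$D{\left(-6,1 \right)} + c{\left(8 \right)} \left(-125\right) = \sqrt{1^{2} + \left(-6\right)^{2}} + \left(-27 + 8\right)^{2} \left(-125\right) = \sqrt{1 + 36} + \left(-19\right)^{2} \left(-125\right) = \sqrt{37} + 361 \left(-125\right) = \sqrt{37} - 45125 = -45125 + \sqrt{37}$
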